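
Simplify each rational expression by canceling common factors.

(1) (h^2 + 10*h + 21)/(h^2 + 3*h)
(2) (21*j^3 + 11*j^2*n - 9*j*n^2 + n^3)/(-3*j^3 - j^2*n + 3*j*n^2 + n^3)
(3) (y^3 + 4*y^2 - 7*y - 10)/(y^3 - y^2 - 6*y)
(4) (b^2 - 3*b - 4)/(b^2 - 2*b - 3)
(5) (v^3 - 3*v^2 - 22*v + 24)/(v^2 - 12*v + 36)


(1) = (h + 7)/h
(2) = (-21*j^2 + 10*j*n - n^2)/(3*j^2 - 2*j*n - n^2)
(3) = (y^3 + 4*y^2 - 7*y - 10)/(y^3 - y^2 - 6*y)
(4) = (b - 4)/(b - 3)
(5) = (v^2 + 3*v - 4)/(v - 6)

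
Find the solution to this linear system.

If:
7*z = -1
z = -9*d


Then:
d = 1/63
z = -1/7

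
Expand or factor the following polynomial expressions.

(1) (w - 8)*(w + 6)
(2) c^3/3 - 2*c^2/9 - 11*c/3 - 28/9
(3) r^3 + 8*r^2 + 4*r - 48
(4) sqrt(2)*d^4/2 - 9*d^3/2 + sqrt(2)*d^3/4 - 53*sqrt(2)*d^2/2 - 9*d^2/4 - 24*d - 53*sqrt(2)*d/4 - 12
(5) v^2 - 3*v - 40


(1) = w^2 - 2*w - 48
(2) = (c/3 + 1/3)*(c - 4)*(c + 7/3)
(3) = (r - 2)*(r + 4)*(r + 6)
(4) = (d + 1/2)*(d - 8*sqrt(2))*(d + 3*sqrt(2))*(sqrt(2)*d/2 + 1/2)
(5) = (v - 8)*(v + 5)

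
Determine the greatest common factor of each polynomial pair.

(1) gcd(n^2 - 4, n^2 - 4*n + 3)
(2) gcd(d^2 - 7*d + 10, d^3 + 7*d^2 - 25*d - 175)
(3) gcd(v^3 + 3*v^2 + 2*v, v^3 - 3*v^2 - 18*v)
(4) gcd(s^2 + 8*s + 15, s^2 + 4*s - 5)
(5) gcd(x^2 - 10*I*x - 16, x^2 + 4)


(1) = 1
(2) = gcd((d - 5)*(d - 2), (d - 5)*(d + 5)*(d + 7)) = d - 5
(3) = gcd(v*(v + 1)*(v + 2), v*(v - 6)*(v + 3)) = v
(4) = gcd((s + 3)*(s + 5), (s - 1)*(s + 5)) = s + 5
(5) = gcd((x - 8*I)*(x - 2*I), (x - 2*I)*(x + 2*I)) = x - 2*I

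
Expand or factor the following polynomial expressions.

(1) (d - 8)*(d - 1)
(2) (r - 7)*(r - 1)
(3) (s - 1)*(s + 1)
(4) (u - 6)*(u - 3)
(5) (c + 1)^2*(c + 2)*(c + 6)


(1) = d^2 - 9*d + 8
(2) = r^2 - 8*r + 7
(3) = s^2 - 1
(4) = u^2 - 9*u + 18
(5) = c^4 + 10*c^3 + 29*c^2 + 32*c + 12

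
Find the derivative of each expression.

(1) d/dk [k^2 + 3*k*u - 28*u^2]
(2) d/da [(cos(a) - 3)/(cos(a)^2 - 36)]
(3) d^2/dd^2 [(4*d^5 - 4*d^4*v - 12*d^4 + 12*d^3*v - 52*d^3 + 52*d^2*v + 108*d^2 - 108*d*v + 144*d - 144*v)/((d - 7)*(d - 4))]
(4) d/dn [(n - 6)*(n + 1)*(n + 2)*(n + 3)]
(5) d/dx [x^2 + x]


(1) = 2*k + 3*u
(2) = (cos(a)^2 - 6*cos(a) + 36)*sin(a)/(cos(a)^2 - 36)^2
(3) = 8*(3*d^4 - d^3*v - 55*d^3 + 21*d^2*v + 273*d^2 - 147*d*v + 147*d + 23*v - 504)/(d^3 - 21*d^2 + 147*d - 343)
(4) = 4*n^3 - 50*n - 60
(5) = 2*x + 1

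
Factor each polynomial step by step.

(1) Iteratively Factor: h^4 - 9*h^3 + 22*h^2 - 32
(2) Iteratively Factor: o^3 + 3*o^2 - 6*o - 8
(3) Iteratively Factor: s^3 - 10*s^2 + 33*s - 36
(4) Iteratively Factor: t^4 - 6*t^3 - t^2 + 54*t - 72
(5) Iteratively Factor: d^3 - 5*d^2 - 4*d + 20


(1) = (h + 1)*(h^3 - 10*h^2 + 32*h - 32) = (h - 4)*(h + 1)*(h^2 - 6*h + 8) = (h - 4)^2*(h + 1)*(h - 2)
(2) = (o - 2)*(o^2 + 5*o + 4) = (o - 2)*(o + 1)*(o + 4)
(3) = (s - 3)*(s^2 - 7*s + 12) = (s - 4)*(s - 3)*(s - 3)
(4) = (t + 3)*(t^3 - 9*t^2 + 26*t - 24) = (t - 4)*(t + 3)*(t^2 - 5*t + 6) = (t - 4)*(t - 2)*(t + 3)*(t - 3)
(5) = (d - 2)*(d^2 - 3*d - 10) = (d - 2)*(d + 2)*(d - 5)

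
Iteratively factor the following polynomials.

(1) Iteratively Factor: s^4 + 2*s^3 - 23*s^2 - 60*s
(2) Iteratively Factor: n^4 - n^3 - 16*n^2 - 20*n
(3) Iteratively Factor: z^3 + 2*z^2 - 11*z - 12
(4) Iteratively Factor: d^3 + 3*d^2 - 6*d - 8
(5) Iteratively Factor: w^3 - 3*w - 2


(1) = (s + 4)*(s^3 - 2*s^2 - 15*s) = s*(s + 4)*(s^2 - 2*s - 15) = s*(s - 5)*(s + 4)*(s + 3)
(2) = (n)*(n^3 - n^2 - 16*n - 20) = n*(n + 2)*(n^2 - 3*n - 10) = n*(n - 5)*(n + 2)*(n + 2)
(3) = (z + 4)*(z^2 - 2*z - 3) = (z - 3)*(z + 4)*(z + 1)
(4) = (d + 4)*(d^2 - d - 2) = (d - 2)*(d + 4)*(d + 1)
(5) = (w + 1)*(w^2 - w - 2) = (w + 1)^2*(w - 2)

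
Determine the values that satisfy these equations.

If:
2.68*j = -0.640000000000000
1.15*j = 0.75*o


Then:
j = -0.24
o = -0.37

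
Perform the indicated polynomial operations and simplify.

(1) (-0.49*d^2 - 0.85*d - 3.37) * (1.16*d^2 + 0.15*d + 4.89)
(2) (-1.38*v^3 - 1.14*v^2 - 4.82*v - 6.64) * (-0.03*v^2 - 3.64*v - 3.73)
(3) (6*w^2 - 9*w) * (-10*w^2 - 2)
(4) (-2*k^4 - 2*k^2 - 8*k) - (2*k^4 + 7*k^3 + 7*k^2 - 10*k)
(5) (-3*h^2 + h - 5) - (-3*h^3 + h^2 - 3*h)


(1) = -0.5684*d^4 - 1.0595*d^3 - 6.4328*d^2 - 4.662*d - 16.4793
(2) = 0.0414*v^5 + 5.0574*v^4 + 9.4416*v^3 + 21.9962*v^2 + 42.1482*v + 24.7672
(3) = -60*w^4 + 90*w^3 - 12*w^2 + 18*w
(4) = -4*k^4 - 7*k^3 - 9*k^2 + 2*k
(5) = 3*h^3 - 4*h^2 + 4*h - 5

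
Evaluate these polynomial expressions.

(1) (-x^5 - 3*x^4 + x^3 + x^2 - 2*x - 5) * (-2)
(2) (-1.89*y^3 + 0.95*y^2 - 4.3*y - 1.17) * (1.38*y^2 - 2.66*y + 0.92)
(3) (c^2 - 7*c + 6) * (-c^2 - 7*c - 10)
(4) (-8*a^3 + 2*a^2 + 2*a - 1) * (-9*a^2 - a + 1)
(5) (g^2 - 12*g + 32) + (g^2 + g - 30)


(1) = 2*x^5 + 6*x^4 - 2*x^3 - 2*x^2 + 4*x + 10
(2) = -2.6082*y^5 + 6.3384*y^4 - 10.1998*y^3 + 10.6974*y^2 - 0.8438*y - 1.0764
(3) = -c^4 + 33*c^2 + 28*c - 60
(4) = 72*a^5 - 10*a^4 - 28*a^3 + 9*a^2 + 3*a - 1
(5) = 2*g^2 - 11*g + 2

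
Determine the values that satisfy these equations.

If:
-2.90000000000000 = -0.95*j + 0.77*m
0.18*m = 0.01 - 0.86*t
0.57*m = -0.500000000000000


Then:
j = 2.34
m = -0.88
t = 0.20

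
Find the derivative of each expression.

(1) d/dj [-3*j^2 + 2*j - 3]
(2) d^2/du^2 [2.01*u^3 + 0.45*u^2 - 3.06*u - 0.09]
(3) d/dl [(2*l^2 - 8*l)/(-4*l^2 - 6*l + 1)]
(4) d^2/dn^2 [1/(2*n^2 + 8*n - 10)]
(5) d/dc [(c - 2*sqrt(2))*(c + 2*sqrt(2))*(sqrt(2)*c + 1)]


(1) = 2 - 6*j
(2) = 12.06*u + 0.9
(3) = 4*(-11*l^2 + l - 2)/(16*l^4 + 48*l^3 + 28*l^2 - 12*l + 1)
(4) = (-n^2 - 4*n + 4*(n + 2)^2 + 5)/(n^2 + 4*n - 5)^3
(5) = 3*sqrt(2)*c^2 + 2*c - 8*sqrt(2)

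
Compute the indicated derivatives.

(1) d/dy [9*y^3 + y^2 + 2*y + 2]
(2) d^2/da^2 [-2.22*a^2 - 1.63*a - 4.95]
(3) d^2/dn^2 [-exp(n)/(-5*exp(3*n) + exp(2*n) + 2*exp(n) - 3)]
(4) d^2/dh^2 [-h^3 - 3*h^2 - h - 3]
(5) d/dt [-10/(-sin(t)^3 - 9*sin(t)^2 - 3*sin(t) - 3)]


(1) = 27*y^2 + 2*y + 2
(2) = -4.44000000000000
(3) = ((-75*exp(2*n) + 8*exp(n) + 6)*(5*exp(3*n) - exp(2*n) - 2*exp(n) + 3)*exp(n) + 2*(-15*exp(2*n) + 2*exp(n) + 2)^2*exp(2*n) + (5*exp(3*n) - exp(2*n) - 2*exp(n) + 3)^2)*exp(n)/(5*exp(3*n) - exp(2*n) - 2*exp(n) + 3)^3
(4) = -6*h - 6
(5) = 30*(-6*sin(t) + cos(t)^2 - 2)*cos(t)/(sin(t)^3 + 9*sin(t)^2 + 3*sin(t) + 3)^2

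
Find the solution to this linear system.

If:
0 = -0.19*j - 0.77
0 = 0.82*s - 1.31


Then:
j = -4.05
s = 1.60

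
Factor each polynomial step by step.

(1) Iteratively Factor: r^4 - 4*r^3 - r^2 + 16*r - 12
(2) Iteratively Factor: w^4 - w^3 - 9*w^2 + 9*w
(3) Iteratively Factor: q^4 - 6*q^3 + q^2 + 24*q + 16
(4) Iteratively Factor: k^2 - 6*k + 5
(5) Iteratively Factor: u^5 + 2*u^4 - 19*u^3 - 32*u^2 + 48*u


(1) = (r + 2)*(r^3 - 6*r^2 + 11*r - 6) = (r - 2)*(r + 2)*(r^2 - 4*r + 3) = (r - 3)*(r - 2)*(r + 2)*(r - 1)
(2) = (w)*(w^3 - w^2 - 9*w + 9) = w*(w + 3)*(w^2 - 4*w + 3) = w*(w - 1)*(w + 3)*(w - 3)
(3) = (q + 1)*(q^3 - 7*q^2 + 8*q + 16) = (q - 4)*(q + 1)*(q^2 - 3*q - 4) = (q - 4)^2*(q + 1)*(q + 1)
(4) = (k - 5)*(k - 1)
(5) = (u)*(u^4 + 2*u^3 - 19*u^2 - 32*u + 48) = u*(u + 4)*(u^3 - 2*u^2 - 11*u + 12) = u*(u - 4)*(u + 4)*(u^2 + 2*u - 3) = u*(u - 4)*(u - 1)*(u + 4)*(u + 3)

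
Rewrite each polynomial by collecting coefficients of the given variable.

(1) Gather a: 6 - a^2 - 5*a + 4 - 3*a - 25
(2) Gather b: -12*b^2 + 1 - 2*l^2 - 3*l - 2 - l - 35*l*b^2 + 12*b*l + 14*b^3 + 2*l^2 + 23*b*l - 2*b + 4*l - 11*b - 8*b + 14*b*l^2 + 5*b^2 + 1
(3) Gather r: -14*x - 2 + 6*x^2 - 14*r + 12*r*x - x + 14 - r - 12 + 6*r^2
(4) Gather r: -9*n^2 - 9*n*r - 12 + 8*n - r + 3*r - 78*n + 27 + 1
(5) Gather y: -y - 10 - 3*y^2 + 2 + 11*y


(1) = -a^2 - 8*a - 15
(2) = 14*b^3 + b^2*(-35*l - 7) + b*(14*l^2 + 35*l - 21)
(3) = 6*r^2 + r*(12*x - 15) + 6*x^2 - 15*x
(4) = -9*n^2 - 70*n + r*(2 - 9*n) + 16
(5) = -3*y^2 + 10*y - 8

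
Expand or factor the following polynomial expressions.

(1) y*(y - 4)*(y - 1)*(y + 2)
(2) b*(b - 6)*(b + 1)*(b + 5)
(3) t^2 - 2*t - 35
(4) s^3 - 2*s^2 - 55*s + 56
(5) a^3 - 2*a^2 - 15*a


(1) = y^4 - 3*y^3 - 6*y^2 + 8*y
(2) = b^4 - 31*b^2 - 30*b
(3) = (t - 7)*(t + 5)
(4) = (s - 8)*(s - 1)*(s + 7)
(5) = a*(a - 5)*(a + 3)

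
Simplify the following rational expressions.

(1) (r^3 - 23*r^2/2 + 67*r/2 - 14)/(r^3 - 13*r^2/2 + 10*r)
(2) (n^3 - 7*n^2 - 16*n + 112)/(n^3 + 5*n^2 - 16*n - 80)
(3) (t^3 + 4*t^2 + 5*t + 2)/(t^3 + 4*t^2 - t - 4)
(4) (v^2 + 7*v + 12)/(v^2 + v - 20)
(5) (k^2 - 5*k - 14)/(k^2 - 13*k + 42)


(1) = (2*r^2 - 15*r + 7)/(2*r^2 - 5*r)
(2) = (n - 7)/(n + 5)
(3) = (t^2 + 3*t + 2)/(t^2 + 3*t - 4)
(4) = (v^2 + 7*v + 12)/(v^2 + v - 20)
(5) = (k + 2)/(k - 6)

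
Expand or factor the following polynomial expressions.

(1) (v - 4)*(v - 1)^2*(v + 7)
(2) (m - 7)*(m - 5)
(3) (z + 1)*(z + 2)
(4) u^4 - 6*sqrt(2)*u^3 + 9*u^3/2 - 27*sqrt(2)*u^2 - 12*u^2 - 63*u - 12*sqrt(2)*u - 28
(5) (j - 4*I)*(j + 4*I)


(1) = v^4 + v^3 - 33*v^2 + 59*v - 28
(2) = m^2 - 12*m + 35
(3) = z^2 + 3*z + 2
(4) = (u + 1/2)*(u + 4)*(u - 7*sqrt(2))*(u + sqrt(2))
(5) = j^2 + 16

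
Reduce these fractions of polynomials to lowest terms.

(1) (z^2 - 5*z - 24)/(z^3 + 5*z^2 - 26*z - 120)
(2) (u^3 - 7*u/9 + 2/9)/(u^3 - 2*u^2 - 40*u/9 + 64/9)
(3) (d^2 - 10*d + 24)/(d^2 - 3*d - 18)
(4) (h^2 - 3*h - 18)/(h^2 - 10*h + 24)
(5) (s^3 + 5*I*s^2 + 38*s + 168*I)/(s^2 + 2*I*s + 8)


(1) = (z^2 - 5*z - 24)/(z^3 + 5*z^2 - 26*z - 120)
(2) = (9*u^3 - 7*u + 2)/(9*u^3 - 18*u^2 - 40*u + 64)
(3) = (d - 4)/(d + 3)
(4) = (h + 3)/(h - 4)
(5) = (s^2 + I*s + 42)/(s - 2*I)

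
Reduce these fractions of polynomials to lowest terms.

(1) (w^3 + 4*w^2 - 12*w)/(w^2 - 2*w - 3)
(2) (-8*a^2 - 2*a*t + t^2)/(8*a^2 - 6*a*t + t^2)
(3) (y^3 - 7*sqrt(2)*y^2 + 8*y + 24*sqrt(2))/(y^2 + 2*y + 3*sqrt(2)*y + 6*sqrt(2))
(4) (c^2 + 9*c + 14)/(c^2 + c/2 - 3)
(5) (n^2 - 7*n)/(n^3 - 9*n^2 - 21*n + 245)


(1) = (w^3 + 4*w^2 - 12*w)/(w^2 - 2*w - 3)
(2) = (2*a + t)/(-2*a + t)
(3) = (y^3 - 7*sqrt(2)*y^2 + 8*y + 24*sqrt(2))/(y^2 + y*(2 + 3*sqrt(2)) + 6*sqrt(2))
(4) = (2*c + 14)/(2*c - 3)
(5) = n/(n^2 - 2*n - 35)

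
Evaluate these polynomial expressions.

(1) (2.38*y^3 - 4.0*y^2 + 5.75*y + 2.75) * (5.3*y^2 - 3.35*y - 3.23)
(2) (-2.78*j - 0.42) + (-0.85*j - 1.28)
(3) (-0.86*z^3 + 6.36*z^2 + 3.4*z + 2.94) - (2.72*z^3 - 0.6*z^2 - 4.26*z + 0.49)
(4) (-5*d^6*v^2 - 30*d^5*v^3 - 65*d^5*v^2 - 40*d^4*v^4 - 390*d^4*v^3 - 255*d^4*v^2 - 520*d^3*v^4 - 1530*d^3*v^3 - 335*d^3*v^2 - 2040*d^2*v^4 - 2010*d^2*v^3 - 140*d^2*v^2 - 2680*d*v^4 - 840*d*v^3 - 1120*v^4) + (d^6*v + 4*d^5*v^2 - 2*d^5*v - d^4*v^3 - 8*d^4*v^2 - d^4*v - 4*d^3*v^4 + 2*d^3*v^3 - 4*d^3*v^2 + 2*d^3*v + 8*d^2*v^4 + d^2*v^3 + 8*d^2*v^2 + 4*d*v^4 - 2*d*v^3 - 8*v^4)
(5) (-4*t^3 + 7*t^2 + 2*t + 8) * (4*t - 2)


(1) = 12.614*y^5 - 29.173*y^4 + 36.1876*y^3 + 8.2325*y^2 - 27.785*y - 8.8825
(2) = -3.63*j - 1.7
(3) = -3.58*z^3 + 6.96*z^2 + 7.66*z + 2.45
(4) = -5*d^6*v^2 + d^6*v - 30*d^5*v^3 - 61*d^5*v^2 - 2*d^5*v - 40*d^4*v^4 - 391*d^4*v^3 - 263*d^4*v^2 - d^4*v - 524*d^3*v^4 - 1528*d^3*v^3 - 339*d^3*v^2 + 2*d^3*v - 2032*d^2*v^4 - 2009*d^2*v^3 - 132*d^2*v^2 - 2676*d*v^4 - 842*d*v^3 - 1128*v^4
(5) = -16*t^4 + 36*t^3 - 6*t^2 + 28*t - 16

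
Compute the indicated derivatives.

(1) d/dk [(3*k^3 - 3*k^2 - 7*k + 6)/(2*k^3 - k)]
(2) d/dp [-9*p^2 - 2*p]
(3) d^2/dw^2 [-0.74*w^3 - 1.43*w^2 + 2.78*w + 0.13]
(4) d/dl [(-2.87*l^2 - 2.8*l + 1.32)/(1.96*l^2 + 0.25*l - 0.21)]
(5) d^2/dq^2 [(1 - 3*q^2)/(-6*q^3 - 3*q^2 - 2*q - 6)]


(1) = (6*k^4 + 22*k^3 - 33*k^2 + 6)/(4*k^6 - 4*k^4 + k^2)
(2) = -18*p - 2
(3) = -4.44*w - 2.86
(4) = (4.7705*l^2 - 3.969*l + 0.258)/(3.8416*l^4 + 0.98*l^3 - 0.7607*l^2 - 0.105*l + 0.0441)
(5) = 2*(108*q^6 - 324*q^4 - 918*q^3 - 225*q^2 + 90*q + 122)/(216*q^9 + 324*q^8 + 378*q^7 + 891*q^6 + 774*q^5 + 630*q^4 + 872*q^3 + 396*q^2 + 216*q + 216)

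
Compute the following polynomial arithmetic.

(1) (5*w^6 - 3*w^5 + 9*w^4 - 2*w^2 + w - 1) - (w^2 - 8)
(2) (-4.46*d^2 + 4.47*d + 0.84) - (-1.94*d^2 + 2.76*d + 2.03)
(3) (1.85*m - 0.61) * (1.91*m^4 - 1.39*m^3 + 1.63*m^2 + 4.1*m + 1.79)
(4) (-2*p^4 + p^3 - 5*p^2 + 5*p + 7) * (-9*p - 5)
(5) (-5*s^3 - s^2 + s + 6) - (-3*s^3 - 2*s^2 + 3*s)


(1) = 5*w^6 - 3*w^5 + 9*w^4 - 3*w^2 + w + 7
(2) = -2.52*d^2 + 1.71*d - 1.19
(3) = 3.5335*m^5 - 3.7366*m^4 + 3.8634*m^3 + 6.5907*m^2 + 0.8105*m - 1.0919
(4) = 18*p^5 + p^4 + 40*p^3 - 20*p^2 - 88*p - 35
(5) = -2*s^3 + s^2 - 2*s + 6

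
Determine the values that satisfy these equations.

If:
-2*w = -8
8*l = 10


Then:
l = 5/4
w = 4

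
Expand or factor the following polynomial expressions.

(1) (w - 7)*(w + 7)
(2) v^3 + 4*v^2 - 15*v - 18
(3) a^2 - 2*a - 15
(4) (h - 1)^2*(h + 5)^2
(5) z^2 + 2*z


(1) = w^2 - 49
(2) = (v - 3)*(v + 1)*(v + 6)
(3) = (a - 5)*(a + 3)
(4) = h^4 + 8*h^3 + 6*h^2 - 40*h + 25
(5) = z*(z + 2)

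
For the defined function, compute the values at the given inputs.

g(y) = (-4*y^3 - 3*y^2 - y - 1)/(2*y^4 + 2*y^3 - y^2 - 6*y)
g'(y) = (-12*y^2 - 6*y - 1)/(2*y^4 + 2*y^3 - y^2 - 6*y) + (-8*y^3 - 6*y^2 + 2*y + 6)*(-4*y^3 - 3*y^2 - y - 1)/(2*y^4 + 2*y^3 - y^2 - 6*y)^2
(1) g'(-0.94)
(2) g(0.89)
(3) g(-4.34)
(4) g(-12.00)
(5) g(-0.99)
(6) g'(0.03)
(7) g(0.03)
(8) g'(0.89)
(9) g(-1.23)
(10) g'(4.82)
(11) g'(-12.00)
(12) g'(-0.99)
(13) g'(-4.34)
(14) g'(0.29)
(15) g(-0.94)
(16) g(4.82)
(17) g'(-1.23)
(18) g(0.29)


(1) = -1.13
(2) = 2.04
(3) = 0.49
(4) = 0.17
(5) = 0.19
(6) = -184.61
(7) = 5.71
(8) = 6.11
(9) = 0.47
(10) = 0.09
(11) = 0.01
(12) = -1.16
(13) = 0.12
(14) = -0.98
(15) = 0.13
(16) = -0.42
(17) = -1.10
(18) = 0.93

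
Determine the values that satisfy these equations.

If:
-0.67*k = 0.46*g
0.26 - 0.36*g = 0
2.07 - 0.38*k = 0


Then:
No Solution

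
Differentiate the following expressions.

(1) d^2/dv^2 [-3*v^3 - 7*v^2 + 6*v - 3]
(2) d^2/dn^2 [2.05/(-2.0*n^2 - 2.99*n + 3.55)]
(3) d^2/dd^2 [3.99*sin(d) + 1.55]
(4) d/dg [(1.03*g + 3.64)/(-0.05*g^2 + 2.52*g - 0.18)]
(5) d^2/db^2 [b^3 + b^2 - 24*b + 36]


(1) = -18*v - 14
(2) = (16.4*n^2 + 24.518*n - 2.05*(4.0*n + 2.99)*(8.0*n + 5.98) - 29.11)/(2.0*n^2 + 2.99*n - 3.55)^3
(3) = -3.99*sin(d)
(4) = (0.0515*g^2 + 0.364*g - 9.3582)/(0.0025*g^4 - 0.252*g^3 + 6.3684*g^2 - 0.9072*g + 0.0324)
(5) = 6*b + 2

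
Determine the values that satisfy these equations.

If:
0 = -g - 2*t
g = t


Then:
g = 0
t = 0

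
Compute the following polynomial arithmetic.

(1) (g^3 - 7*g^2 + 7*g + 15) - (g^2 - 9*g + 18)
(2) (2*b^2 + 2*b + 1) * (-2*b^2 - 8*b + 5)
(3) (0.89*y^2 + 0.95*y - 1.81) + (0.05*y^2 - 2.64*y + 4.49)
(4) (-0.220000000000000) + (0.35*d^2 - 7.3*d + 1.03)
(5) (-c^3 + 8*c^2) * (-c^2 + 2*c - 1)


(1) = g^3 - 8*g^2 + 16*g - 3
(2) = -4*b^4 - 20*b^3 - 8*b^2 + 2*b + 5
(3) = 0.94*y^2 - 1.69*y + 2.68
(4) = 0.35*d^2 - 7.3*d + 0.81
(5) = c^5 - 10*c^4 + 17*c^3 - 8*c^2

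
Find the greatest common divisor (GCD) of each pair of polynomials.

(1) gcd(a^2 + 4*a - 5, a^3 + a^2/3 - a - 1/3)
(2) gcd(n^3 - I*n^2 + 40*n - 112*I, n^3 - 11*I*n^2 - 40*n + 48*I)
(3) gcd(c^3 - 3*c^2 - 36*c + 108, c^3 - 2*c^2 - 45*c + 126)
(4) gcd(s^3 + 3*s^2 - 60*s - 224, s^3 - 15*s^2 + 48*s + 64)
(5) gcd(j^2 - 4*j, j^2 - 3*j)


(1) = a - 1
(2) = gcd((n - 4*I)^2*(n + 7*I), (n - 4*I)^2*(n - 3*I)) = n^2 - 8*I*n - 16
(3) = gcd((c - 6)*(c - 3)*(c + 6), (c - 6)*(c - 3)*(c + 7)) = c^2 - 9*c + 18
(4) = s - 8
(5) = gcd(j*(j - 4), j*(j - 3)) = j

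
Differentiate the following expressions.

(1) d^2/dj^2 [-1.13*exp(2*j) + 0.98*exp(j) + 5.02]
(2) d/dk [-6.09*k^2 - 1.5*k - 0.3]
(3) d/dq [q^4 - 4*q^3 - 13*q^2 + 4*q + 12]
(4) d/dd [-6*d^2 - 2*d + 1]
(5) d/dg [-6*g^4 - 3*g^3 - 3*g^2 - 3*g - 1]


(1) = (0.98 - 4.52*exp(j))*exp(j)
(2) = -12.18*k - 1.5
(3) = 4*q^3 - 12*q^2 - 26*q + 4
(4) = -12*d - 2
(5) = -24*g^3 - 9*g^2 - 6*g - 3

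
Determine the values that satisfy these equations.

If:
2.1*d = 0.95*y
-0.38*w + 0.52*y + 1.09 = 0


Then:
d = 0.452380952380952*y
w = 1.36842105263158*y + 2.86842105263158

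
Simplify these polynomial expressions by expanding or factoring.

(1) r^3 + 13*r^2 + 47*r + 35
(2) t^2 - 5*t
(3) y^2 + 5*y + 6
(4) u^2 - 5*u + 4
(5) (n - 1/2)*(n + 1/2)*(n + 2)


(1) = (r + 1)*(r + 5)*(r + 7)
(2) = t*(t - 5)
(3) = (y + 2)*(y + 3)
(4) = (u - 4)*(u - 1)
(5) = n^3 + 2*n^2 - n/4 - 1/2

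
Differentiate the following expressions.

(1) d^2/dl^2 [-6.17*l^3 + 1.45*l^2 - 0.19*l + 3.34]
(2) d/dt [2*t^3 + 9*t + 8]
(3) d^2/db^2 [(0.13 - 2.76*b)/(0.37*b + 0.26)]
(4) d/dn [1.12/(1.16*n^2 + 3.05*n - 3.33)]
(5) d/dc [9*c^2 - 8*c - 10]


(1) = 2.9 - 37.02*l
(2) = 6*t^2 + 9
(3) = 0.566618/(0.37*b + 0.26)^3
(4) = (-2.5984*n - 3.416)/(1.16*n^2 + 3.05*n - 3.33)^2
(5) = 18*c - 8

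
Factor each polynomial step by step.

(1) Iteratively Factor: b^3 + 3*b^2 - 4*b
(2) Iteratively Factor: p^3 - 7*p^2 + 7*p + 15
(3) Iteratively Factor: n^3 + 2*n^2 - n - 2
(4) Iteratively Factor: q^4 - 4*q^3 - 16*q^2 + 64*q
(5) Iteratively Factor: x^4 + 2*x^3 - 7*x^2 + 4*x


(1) = (b + 4)*(b^2 - b) = b*(b + 4)*(b - 1)
(2) = (p - 3)*(p^2 - 4*p - 5) = (p - 5)*(p - 3)*(p + 1)
(3) = (n + 2)*(n^2 - 1) = (n + 1)*(n + 2)*(n - 1)
(4) = (q)*(q^3 - 4*q^2 - 16*q + 64) = q*(q + 4)*(q^2 - 8*q + 16) = q*(q - 4)*(q + 4)*(q - 4)
(5) = (x - 1)*(x^3 + 3*x^2 - 4*x) = (x - 1)^2*(x^2 + 4*x) = x*(x - 1)^2*(x + 4)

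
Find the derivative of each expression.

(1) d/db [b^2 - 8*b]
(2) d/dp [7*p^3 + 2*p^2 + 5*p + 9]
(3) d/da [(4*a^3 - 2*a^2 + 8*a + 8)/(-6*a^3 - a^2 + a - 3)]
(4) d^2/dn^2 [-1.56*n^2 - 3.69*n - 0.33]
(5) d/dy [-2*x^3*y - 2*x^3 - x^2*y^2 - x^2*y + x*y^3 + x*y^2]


(1) = 2*b - 8
(2) = 21*p^2 + 4*p + 5
(3) = 2*(-8*a^4 + 52*a^3 + 57*a^2 + 14*a - 16)/(36*a^6 + 12*a^5 - 11*a^4 + 34*a^3 + 7*a^2 - 6*a + 9)
(4) = -3.12000000000000
(5) = x*(-2*x^2 - 2*x*y - x + 3*y^2 + 2*y)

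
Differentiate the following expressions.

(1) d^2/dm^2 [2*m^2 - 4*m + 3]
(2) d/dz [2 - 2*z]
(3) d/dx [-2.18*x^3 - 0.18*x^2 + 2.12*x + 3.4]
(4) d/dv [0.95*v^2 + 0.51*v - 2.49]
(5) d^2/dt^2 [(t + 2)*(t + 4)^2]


(1) = 4
(2) = -2
(3) = -6.54*x^2 - 0.36*x + 2.12
(4) = 1.9*v + 0.51
(5) = 6*t + 20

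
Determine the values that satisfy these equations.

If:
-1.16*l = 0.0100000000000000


Then:
l = -0.01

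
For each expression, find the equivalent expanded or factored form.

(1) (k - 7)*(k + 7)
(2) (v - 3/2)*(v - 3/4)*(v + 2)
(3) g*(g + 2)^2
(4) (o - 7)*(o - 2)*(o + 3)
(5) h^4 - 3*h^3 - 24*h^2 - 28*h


(1) = k^2 - 49
(2) = v^3 - v^2/4 - 27*v/8 + 9/4
(3) = g^3 + 4*g^2 + 4*g
(4) = o^3 - 6*o^2 - 13*o + 42
(5) = h*(h - 7)*(h + 2)^2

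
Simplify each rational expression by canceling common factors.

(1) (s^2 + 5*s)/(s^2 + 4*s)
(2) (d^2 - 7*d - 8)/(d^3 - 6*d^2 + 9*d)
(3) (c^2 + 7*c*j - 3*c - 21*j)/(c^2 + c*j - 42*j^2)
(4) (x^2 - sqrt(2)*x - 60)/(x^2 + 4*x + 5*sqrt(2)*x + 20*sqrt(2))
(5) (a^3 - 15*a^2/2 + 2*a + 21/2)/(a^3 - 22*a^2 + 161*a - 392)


(1) = (s + 5)/(s + 4)
(2) = (d^2 - 7*d - 8)/(d^3 - 6*d^2 + 9*d)
(3) = (c - 3)/(c - 6*j)
(4) = (x - 6*sqrt(2))/(x + 4)
(5) = (2*a^2 - a - 3)/(2*a^2 - 30*a + 112)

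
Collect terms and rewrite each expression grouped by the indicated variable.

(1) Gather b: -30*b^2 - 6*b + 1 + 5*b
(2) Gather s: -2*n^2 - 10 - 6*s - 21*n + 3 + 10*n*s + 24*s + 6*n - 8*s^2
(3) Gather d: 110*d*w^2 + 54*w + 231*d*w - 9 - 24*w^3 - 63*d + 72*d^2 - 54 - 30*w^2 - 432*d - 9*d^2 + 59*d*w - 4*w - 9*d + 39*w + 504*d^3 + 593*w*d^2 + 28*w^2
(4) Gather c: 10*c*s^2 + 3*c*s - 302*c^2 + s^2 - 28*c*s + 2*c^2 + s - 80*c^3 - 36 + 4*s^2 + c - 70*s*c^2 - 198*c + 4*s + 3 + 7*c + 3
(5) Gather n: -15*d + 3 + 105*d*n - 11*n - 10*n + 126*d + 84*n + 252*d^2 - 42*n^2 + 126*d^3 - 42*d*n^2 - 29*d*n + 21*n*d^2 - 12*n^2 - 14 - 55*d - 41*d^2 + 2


(1) = -30*b^2 - b + 1
(2) = -2*n^2 - 15*n - 8*s^2 + s*(10*n + 18) - 7
(3) = 504*d^3 + d^2*(593*w + 63) + d*(110*w^2 + 290*w - 504) - 24*w^3 - 2*w^2 + 89*w - 63
(4) = -80*c^3 + c^2*(-70*s - 300) + c*(10*s^2 - 25*s - 190) + 5*s^2 + 5*s - 30
(5) = 126*d^3 + 211*d^2 + 56*d + n^2*(-42*d - 54) + n*(21*d^2 + 76*d + 63) - 9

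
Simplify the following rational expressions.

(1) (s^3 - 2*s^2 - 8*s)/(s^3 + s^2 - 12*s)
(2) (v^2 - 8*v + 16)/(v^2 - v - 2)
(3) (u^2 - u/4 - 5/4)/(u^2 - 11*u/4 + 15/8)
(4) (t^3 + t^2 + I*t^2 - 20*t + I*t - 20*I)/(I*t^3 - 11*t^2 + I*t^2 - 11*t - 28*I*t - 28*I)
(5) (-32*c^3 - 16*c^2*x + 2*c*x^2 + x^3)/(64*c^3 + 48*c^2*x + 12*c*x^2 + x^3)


(1) = (s^2 - 2*s - 8)/(s^2 + s - 12)
(2) = (v^2 - 8*v + 16)/(v^2 - v - 2)
(3) = (2*u + 2)/(2*u - 3)
(4) = (-I*t^3 + t^2*(1 - I) + t*(1 + 20*I) - 20)/(t^3 + t^2*(1 + 11*I) + t*(-28 + 11*I) - 28)
(5) = (-8*c^2 - 2*c*x + x^2)/(16*c^2 + 8*c*x + x^2)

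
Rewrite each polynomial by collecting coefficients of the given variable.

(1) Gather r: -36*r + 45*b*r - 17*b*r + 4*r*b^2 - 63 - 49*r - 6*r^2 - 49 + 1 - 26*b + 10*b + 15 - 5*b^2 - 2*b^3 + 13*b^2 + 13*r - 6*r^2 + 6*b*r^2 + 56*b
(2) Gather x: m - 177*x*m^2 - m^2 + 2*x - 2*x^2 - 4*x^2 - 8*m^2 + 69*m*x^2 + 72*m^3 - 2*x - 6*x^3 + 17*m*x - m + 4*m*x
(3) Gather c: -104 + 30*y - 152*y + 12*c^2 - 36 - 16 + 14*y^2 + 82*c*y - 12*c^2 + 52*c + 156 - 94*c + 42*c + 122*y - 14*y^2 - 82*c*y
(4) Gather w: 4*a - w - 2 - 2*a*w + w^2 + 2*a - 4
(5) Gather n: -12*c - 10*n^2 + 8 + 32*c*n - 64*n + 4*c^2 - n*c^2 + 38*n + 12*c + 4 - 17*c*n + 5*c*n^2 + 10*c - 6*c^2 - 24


(1) = -2*b^3 + 8*b^2 + 40*b + r^2*(6*b - 12) + r*(4*b^2 + 28*b - 72) - 96
(2) = 72*m^3 - 9*m^2 - 6*x^3 + x^2*(69*m - 6) + x*(-177*m^2 + 21*m)
(3) = 0
(4) = 6*a + w^2 + w*(-2*a - 1) - 6
(5) = -2*c^2 + 10*c + n^2*(5*c - 10) + n*(-c^2 + 15*c - 26) - 12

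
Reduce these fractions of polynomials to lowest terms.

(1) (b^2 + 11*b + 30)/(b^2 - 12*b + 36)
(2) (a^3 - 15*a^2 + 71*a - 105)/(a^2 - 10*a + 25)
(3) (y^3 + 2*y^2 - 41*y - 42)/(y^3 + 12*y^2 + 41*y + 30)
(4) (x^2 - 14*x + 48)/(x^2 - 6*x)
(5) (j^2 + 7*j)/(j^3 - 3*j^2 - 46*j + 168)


(1) = (b^2 + 11*b + 30)/(b^2 - 12*b + 36)
(2) = (a^2 - 10*a + 21)/(a - 5)
(3) = (y^2 + y - 42)/(y^2 + 11*y + 30)
(4) = (x - 8)/x
(5) = j/(j^2 - 10*j + 24)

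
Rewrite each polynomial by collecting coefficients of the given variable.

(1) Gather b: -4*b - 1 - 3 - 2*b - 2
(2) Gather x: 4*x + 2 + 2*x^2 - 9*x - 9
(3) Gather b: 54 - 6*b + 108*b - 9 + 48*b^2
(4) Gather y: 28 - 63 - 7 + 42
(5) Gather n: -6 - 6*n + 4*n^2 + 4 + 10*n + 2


(1) = -6*b - 6
(2) = 2*x^2 - 5*x - 7
(3) = 48*b^2 + 102*b + 45
(4) = 0
(5) = 4*n^2 + 4*n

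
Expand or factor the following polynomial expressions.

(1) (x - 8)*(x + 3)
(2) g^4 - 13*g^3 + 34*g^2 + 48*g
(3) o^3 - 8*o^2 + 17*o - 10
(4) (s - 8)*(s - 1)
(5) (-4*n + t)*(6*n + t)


(1) = x^2 - 5*x - 24
(2) = g*(g - 8)*(g - 6)*(g + 1)
(3) = (o - 5)*(o - 2)*(o - 1)
(4) = s^2 - 9*s + 8
(5) = -24*n^2 + 2*n*t + t^2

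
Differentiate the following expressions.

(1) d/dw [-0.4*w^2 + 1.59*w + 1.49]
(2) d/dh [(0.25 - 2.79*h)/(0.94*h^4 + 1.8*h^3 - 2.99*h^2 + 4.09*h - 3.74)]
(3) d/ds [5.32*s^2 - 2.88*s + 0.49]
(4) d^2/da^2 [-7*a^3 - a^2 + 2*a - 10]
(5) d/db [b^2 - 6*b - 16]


(1) = 1.59 - 0.8*w
(2) = (7.8678*h^4 + 9.104*h^3 - 9.6921*h^2 + 1.495*h + 9.4121)/(0.8836*h^8 + 3.384*h^7 - 2.3812*h^6 - 3.0748*h^5 + 16.6329*h^4 - 37.9222*h^3 + 39.0933*h^2 - 30.5932*h + 13.9876)
(3) = 10.64*s - 2.88
(4) = -42*a - 2
(5) = 2*b - 6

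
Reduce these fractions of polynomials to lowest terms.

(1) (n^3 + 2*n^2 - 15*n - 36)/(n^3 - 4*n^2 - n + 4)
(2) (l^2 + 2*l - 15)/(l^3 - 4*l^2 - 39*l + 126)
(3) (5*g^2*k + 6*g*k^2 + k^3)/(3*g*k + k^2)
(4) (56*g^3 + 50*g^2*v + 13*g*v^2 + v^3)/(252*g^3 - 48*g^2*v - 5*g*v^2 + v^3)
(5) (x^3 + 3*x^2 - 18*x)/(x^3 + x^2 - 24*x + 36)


(1) = (n^2 + 6*n + 9)/(n^2 - 1)
(2) = (l + 5)/(l^2 - l - 42)
(3) = (5*g^2 + 6*g*k + k^2)/(3*g + k)
(4) = (8*g^2 + 6*g*v + v^2)/(36*g^2 - 12*g*v + v^2)
(5) = x/(x - 2)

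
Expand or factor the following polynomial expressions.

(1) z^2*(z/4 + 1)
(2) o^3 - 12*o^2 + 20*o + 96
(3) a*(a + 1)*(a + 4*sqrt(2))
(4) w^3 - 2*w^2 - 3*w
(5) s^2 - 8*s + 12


(1) = z^3/4 + z^2
(2) = (o - 8)*(o - 6)*(o + 2)
(3) = a^3 + a^2 + 4*sqrt(2)*a^2 + 4*sqrt(2)*a
(4) = w*(w - 3)*(w + 1)
(5) = (s - 6)*(s - 2)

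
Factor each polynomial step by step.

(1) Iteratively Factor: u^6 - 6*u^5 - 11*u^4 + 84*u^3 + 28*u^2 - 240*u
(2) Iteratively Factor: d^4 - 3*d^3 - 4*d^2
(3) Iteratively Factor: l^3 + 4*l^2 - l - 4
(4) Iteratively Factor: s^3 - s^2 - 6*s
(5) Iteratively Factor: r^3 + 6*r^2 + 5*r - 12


(1) = (u - 5)*(u^5 - u^4 - 16*u^3 + 4*u^2 + 48*u) = (u - 5)*(u + 2)*(u^4 - 3*u^3 - 10*u^2 + 24*u) = u*(u - 5)*(u + 2)*(u^3 - 3*u^2 - 10*u + 24) = u*(u - 5)*(u - 2)*(u + 2)*(u^2 - u - 12) = u*(u - 5)*(u - 2)*(u + 2)*(u + 3)*(u - 4)
(2) = (d + 1)*(d^3 - 4*d^2) = d*(d + 1)*(d^2 - 4*d) = d^2*(d + 1)*(d - 4)
(3) = (l - 1)*(l^2 + 5*l + 4) = (l - 1)*(l + 4)*(l + 1)
(4) = (s)*(s^2 - s - 6) = s*(s - 3)*(s + 2)
(5) = (r + 4)*(r^2 + 2*r - 3) = (r - 1)*(r + 4)*(r + 3)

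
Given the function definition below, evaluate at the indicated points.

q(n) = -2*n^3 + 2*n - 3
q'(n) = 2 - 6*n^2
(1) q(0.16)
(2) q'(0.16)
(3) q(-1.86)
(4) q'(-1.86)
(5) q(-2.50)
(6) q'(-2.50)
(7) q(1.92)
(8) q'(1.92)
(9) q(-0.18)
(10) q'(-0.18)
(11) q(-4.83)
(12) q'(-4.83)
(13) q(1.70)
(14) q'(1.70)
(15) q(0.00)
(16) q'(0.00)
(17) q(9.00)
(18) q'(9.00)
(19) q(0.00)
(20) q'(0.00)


(1) = -2.69
(2) = 1.85
(3) = 6.15
(4) = -18.76
(5) = 23.25
(6) = -35.50
(7) = -13.32
(8) = -20.12
(9) = -3.35
(10) = 1.81
(11) = 212.70
(12) = -137.97
(13) = -9.43
(14) = -15.34
(15) = -3.00
(16) = 2.00
(17) = -1443.00
(18) = -484.00
(19) = -3.00
(20) = 2.00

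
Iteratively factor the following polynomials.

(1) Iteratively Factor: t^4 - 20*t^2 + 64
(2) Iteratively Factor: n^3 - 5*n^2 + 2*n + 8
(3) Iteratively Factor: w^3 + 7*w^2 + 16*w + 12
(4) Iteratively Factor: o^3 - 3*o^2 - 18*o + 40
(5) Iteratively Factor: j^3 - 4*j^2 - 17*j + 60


(1) = (t - 4)*(t^3 + 4*t^2 - 4*t - 16) = (t - 4)*(t + 2)*(t^2 + 2*t - 8) = (t - 4)*(t - 2)*(t + 2)*(t + 4)
(2) = (n - 4)*(n^2 - n - 2) = (n - 4)*(n - 2)*(n + 1)
(3) = (w + 3)*(w^2 + 4*w + 4) = (w + 2)*(w + 3)*(w + 2)
(4) = (o - 2)*(o^2 - o - 20) = (o - 5)*(o - 2)*(o + 4)
(5) = (j + 4)*(j^2 - 8*j + 15) = (j - 5)*(j + 4)*(j - 3)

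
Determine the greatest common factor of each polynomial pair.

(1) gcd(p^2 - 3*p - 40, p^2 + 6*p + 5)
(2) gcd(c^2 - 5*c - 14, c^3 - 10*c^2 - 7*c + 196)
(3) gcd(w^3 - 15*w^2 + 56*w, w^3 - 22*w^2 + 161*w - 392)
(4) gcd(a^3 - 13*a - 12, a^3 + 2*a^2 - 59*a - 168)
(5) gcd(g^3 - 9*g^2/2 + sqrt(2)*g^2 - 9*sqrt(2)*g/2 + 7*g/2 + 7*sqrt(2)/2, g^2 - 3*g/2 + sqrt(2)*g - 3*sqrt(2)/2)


(1) = p + 5
(2) = c - 7
(3) = w^2 - 15*w + 56
(4) = a + 3
(5) = g + sqrt(2)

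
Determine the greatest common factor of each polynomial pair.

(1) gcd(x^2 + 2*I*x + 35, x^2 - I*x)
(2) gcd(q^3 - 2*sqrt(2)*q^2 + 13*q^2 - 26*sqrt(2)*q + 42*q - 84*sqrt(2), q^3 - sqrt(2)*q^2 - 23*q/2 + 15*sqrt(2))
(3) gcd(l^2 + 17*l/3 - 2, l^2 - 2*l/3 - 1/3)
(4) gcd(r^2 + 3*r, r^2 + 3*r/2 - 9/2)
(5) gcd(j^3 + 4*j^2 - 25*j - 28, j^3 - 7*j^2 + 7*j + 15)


(1) = 1
(2) = q - 2*sqrt(2)
(3) = gcd((l - 1/3)*(l + 6), (l - 1)*(l + 1/3)) = 1
(4) = gcd(r*(r + 3), (r - 3/2)*(r + 3)) = r + 3
(5) = gcd((j - 4)*(j + 1)*(j + 7), (j - 5)*(j - 3)*(j + 1)) = j + 1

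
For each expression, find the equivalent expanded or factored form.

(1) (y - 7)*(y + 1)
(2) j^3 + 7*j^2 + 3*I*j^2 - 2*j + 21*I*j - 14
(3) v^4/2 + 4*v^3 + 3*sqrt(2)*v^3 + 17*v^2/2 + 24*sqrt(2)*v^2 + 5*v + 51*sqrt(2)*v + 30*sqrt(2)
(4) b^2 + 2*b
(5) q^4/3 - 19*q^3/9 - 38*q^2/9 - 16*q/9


(1) = y^2 - 6*y - 7
(2) = (j + 7)*(j + I)*(j + 2*I)
(3) = (v/2 + 1/2)*(v + 2)*(v + 5)*(v + 6*sqrt(2))
(4) = b*(b + 2)
(5) = q*(q/3 + 1/3)*(q - 8)*(q + 2/3)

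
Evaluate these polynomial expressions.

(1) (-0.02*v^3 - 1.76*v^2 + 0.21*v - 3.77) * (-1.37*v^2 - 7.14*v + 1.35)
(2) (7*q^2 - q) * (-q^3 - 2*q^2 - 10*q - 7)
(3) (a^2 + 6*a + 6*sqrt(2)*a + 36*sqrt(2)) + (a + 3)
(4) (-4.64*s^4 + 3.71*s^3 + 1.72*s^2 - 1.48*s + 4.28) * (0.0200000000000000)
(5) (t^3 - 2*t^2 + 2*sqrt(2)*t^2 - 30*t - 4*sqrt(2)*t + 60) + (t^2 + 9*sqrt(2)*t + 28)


(1) = 0.0274*v^5 + 2.554*v^4 + 12.2517*v^3 + 1.2895*v^2 + 27.2013*v - 5.0895
(2) = -7*q^5 - 13*q^4 - 68*q^3 - 39*q^2 + 7*q
(3) = a^2 + 7*a + 6*sqrt(2)*a + 3 + 36*sqrt(2)
(4) = -0.0928*s^4 + 0.0742*s^3 + 0.0344*s^2 - 0.0296*s + 0.0856
(5) = t^3 - t^2 + 2*sqrt(2)*t^2 - 30*t + 5*sqrt(2)*t + 88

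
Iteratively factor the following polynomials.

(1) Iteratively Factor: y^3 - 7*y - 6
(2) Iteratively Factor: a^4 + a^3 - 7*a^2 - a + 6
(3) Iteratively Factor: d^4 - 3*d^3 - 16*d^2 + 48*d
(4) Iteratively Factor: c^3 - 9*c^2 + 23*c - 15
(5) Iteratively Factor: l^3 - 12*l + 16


(1) = (y + 2)*(y^2 - 2*y - 3) = (y - 3)*(y + 2)*(y + 1)
(2) = (a + 1)*(a^3 - 7*a + 6) = (a + 1)*(a + 3)*(a^2 - 3*a + 2) = (a - 1)*(a + 1)*(a + 3)*(a - 2)
(3) = (d)*(d^3 - 3*d^2 - 16*d + 48) = d*(d + 4)*(d^2 - 7*d + 12) = d*(d - 3)*(d + 4)*(d - 4)
(4) = (c - 1)*(c^2 - 8*c + 15) = (c - 3)*(c - 1)*(c - 5)
(5) = (l + 4)*(l^2 - 4*l + 4) = (l - 2)*(l + 4)*(l - 2)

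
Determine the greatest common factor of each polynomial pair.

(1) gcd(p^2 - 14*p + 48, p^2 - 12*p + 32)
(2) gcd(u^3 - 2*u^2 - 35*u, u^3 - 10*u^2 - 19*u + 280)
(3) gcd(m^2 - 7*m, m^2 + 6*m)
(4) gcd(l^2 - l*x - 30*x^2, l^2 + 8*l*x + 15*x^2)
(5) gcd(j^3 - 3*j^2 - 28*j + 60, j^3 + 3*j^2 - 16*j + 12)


(1) = p - 8
(2) = gcd(u*(u - 7)*(u + 5), (u - 8)*(u - 7)*(u + 5)) = u^2 - 2*u - 35
(3) = m
(4) = l + 5*x
(5) = j - 2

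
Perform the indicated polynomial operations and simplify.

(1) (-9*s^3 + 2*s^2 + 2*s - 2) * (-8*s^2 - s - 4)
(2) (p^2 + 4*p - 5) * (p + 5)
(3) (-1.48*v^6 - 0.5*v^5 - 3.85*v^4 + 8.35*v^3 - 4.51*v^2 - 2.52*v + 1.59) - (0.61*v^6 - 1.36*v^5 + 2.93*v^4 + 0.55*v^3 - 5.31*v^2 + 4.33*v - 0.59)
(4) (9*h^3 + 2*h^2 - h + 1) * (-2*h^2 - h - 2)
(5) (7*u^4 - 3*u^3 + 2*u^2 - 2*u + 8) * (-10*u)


(1) = 72*s^5 - 7*s^4 + 18*s^3 + 6*s^2 - 6*s + 8
(2) = p^3 + 9*p^2 + 15*p - 25
(3) = -2.09*v^6 + 0.86*v^5 - 6.78*v^4 + 7.8*v^3 + 0.8*v^2 - 6.85*v + 2.18
(4) = -18*h^5 - 13*h^4 - 18*h^3 - 5*h^2 + h - 2
(5) = -70*u^5 + 30*u^4 - 20*u^3 + 20*u^2 - 80*u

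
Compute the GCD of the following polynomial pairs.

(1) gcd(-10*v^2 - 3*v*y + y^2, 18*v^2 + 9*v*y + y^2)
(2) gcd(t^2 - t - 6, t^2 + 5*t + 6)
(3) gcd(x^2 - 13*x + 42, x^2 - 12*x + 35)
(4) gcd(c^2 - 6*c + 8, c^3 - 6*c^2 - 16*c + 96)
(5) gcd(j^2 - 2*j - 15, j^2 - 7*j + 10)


(1) = 1
(2) = t + 2
(3) = x - 7
(4) = c - 4
(5) = j - 5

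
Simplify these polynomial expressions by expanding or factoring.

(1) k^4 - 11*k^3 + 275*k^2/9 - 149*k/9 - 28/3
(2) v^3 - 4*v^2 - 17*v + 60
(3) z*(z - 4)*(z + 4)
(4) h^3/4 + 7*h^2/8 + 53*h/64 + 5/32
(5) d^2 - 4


(1) = (k - 7)*(k - 3)*(k - 4/3)*(k + 1/3)
(2) = (v - 5)*(v - 3)*(v + 4)
(3) = z^3 - 16*z
(4) = (h/4 + 1/2)*(h + 1/4)*(h + 5/4)
(5) = (d - 2)*(d + 2)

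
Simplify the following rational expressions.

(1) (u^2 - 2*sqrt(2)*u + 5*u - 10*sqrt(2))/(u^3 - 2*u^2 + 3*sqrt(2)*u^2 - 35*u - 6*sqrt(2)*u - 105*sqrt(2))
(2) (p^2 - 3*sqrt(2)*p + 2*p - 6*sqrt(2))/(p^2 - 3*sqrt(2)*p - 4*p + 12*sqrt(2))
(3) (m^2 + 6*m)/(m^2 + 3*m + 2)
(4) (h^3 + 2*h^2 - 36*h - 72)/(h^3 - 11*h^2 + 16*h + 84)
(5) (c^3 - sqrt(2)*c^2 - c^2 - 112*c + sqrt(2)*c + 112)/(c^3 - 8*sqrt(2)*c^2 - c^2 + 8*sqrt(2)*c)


(1) = (u - 2*sqrt(2))/(u^2 + u*(-7 + 3*sqrt(2)) - 21*sqrt(2))
(2) = (p + 2)/(p - 4)
(3) = (m^2 + 6*m)/(m^2 + 3*m + 2)
(4) = (h + 6)/(h - 7)
(5) = (c + 7*sqrt(2))/c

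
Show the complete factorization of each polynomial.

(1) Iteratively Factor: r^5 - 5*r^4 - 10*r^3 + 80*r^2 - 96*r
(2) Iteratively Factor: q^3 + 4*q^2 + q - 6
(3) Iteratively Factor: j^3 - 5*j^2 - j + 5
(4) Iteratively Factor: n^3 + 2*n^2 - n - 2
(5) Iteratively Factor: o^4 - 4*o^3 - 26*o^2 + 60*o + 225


(1) = (r)*(r^4 - 5*r^3 - 10*r^2 + 80*r - 96) = r*(r - 3)*(r^3 - 2*r^2 - 16*r + 32) = r*(r - 3)*(r + 4)*(r^2 - 6*r + 8) = r*(r - 3)*(r - 2)*(r + 4)*(r - 4)
(2) = (q - 1)*(q^2 + 5*q + 6) = (q - 1)*(q + 2)*(q + 3)
(3) = (j - 5)*(j^2 - 1) = (j - 5)*(j + 1)*(j - 1)
(4) = (n + 1)*(n^2 + n - 2) = (n + 1)*(n + 2)*(n - 1)
(5) = (o + 3)*(o^3 - 7*o^2 - 5*o + 75) = (o - 5)*(o + 3)*(o^2 - 2*o - 15) = (o - 5)*(o + 3)^2*(o - 5)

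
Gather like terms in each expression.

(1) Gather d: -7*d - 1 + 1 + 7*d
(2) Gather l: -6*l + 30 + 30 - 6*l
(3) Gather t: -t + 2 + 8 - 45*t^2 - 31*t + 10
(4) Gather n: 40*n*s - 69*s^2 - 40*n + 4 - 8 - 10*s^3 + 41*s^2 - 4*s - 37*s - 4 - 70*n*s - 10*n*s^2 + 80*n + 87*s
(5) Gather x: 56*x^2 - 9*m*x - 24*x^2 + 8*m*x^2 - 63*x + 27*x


(1) = 0
(2) = 60 - 12*l
(3) = -45*t^2 - 32*t + 20
(4) = n*(-10*s^2 - 30*s + 40) - 10*s^3 - 28*s^2 + 46*s - 8
(5) = x^2*(8*m + 32) + x*(-9*m - 36)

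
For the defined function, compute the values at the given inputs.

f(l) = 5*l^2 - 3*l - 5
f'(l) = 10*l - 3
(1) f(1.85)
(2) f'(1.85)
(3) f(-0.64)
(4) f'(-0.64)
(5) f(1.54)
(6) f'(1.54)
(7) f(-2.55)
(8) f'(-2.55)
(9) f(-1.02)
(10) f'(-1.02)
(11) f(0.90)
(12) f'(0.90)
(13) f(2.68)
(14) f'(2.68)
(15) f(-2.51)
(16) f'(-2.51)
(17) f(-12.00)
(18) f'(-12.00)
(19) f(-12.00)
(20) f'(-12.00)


(1) = 6.56
(2) = 15.50
(3) = -1.03
(4) = -9.40
(5) = 2.24
(6) = 12.40
(7) = 35.16
(8) = -28.50
(9) = 3.26
(10) = -13.20
(11) = -3.65
(12) = 6.00
(13) = 22.87
(14) = 23.80
(15) = 34.03
(16) = -28.10
(17) = 751.00
(18) = -123.00
(19) = 751.00
(20) = -123.00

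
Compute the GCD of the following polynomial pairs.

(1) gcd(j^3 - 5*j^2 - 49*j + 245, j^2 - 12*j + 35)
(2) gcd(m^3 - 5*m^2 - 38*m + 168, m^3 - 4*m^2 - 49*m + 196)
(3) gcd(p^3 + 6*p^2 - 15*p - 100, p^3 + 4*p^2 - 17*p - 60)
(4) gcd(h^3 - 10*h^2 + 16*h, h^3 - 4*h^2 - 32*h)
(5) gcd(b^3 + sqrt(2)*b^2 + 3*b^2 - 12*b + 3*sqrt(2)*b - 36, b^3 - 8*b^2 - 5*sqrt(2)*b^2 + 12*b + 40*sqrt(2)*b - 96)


(1) = gcd((j - 7)*(j - 5)*(j + 7), (j - 7)*(j - 5)) = j^2 - 12*j + 35
(2) = m^2 - 11*m + 28
(3) = gcd((p - 4)*(p + 5)^2, (p - 4)*(p + 3)*(p + 5)) = p^2 + p - 20
(4) = gcd(h*(h - 8)*(h - 2), h*(h - 8)*(h + 4)) = h^2 - 8*h
(5) = b - 2*sqrt(2)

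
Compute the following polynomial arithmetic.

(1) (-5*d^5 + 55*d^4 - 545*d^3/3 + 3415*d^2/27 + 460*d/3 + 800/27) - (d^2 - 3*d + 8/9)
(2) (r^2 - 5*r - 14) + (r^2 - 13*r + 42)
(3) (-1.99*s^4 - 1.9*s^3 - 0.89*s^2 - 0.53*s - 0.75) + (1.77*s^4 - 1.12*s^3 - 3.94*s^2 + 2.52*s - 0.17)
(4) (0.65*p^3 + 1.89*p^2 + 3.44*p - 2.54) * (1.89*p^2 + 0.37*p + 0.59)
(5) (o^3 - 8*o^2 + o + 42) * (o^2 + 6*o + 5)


(1) = -5*d^5 + 55*d^4 - 545*d^3/3 + 3388*d^2/27 + 469*d/3 + 776/27
(2) = 2*r^2 - 18*r + 28
(3) = -0.22*s^4 - 3.02*s^3 - 4.83*s^2 + 1.99*s - 0.92
(4) = 1.2285*p^5 + 3.8126*p^4 + 7.5844*p^3 - 2.4127*p^2 + 1.0898*p - 1.4986
(5) = o^5 - 2*o^4 - 42*o^3 + 8*o^2 + 257*o + 210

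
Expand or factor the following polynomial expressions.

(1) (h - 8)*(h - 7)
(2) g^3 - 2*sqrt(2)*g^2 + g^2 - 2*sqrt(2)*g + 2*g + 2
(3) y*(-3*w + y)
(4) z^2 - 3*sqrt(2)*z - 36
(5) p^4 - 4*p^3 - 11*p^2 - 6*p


(1) = h^2 - 15*h + 56
(2) = (g + 1)*(g - sqrt(2))^2
(3) = -3*w*y + y^2
(4) = (z - 6*sqrt(2))*(z + 3*sqrt(2))
(5) = p*(p - 6)*(p + 1)^2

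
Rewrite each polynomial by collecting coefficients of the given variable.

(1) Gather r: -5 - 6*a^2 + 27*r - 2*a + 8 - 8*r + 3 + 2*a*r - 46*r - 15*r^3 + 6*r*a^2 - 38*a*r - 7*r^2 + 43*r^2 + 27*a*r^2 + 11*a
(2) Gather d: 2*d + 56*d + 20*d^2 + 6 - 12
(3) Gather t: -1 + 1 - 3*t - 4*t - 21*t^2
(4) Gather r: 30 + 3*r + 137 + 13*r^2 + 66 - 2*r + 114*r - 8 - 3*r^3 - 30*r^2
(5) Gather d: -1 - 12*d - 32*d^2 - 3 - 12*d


(1) = -6*a^2 + 9*a - 15*r^3 + r^2*(27*a + 36) + r*(6*a^2 - 36*a - 27) + 6
(2) = 20*d^2 + 58*d - 6
(3) = -21*t^2 - 7*t
(4) = -3*r^3 - 17*r^2 + 115*r + 225
(5) = -32*d^2 - 24*d - 4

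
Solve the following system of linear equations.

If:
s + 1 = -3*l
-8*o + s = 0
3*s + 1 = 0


Then:
l = -2/9
o = -1/24
s = -1/3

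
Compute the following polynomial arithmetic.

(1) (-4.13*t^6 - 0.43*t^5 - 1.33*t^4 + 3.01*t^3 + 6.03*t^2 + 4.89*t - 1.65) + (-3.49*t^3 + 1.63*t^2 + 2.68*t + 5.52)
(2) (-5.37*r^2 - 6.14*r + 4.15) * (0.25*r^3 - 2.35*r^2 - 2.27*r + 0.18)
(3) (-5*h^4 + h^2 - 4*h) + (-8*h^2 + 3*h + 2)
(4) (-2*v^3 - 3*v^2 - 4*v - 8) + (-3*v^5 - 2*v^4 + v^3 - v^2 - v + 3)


(1) = -4.13*t^6 - 0.43*t^5 - 1.33*t^4 - 0.48*t^3 + 7.66*t^2 + 7.57*t + 3.87
(2) = -1.3425*r^5 + 11.0845*r^4 + 27.6564*r^3 + 3.2187*r^2 - 10.5257*r + 0.747
(3) = -5*h^4 - 7*h^2 - h + 2
(4) = -3*v^5 - 2*v^4 - v^3 - 4*v^2 - 5*v - 5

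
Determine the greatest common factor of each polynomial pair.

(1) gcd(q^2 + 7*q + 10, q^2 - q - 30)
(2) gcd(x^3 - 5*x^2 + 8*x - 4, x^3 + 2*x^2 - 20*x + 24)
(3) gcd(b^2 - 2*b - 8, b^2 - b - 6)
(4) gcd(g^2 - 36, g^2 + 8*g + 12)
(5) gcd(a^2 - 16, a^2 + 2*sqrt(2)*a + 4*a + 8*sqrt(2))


(1) = q + 5
(2) = x^2 - 4*x + 4
(3) = gcd((b - 4)*(b + 2), (b - 3)*(b + 2)) = b + 2
(4) = g + 6
(5) = a + 4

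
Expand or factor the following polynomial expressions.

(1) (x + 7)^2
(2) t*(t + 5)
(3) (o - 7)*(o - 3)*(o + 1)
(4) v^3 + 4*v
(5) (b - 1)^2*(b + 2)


(1) = x^2 + 14*x + 49
(2) = t^2 + 5*t
(3) = o^3 - 9*o^2 + 11*o + 21
(4) = v*(v - 2*I)*(v + 2*I)
(5) = b^3 - 3*b + 2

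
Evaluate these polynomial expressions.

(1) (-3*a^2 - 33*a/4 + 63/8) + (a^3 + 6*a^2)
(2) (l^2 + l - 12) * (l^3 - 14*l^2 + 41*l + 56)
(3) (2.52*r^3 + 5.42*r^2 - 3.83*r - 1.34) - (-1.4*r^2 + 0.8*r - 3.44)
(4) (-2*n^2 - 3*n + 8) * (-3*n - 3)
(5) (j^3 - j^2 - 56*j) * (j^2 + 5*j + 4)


(1) = a^3 + 3*a^2 - 33*a/4 + 63/8
(2) = l^5 - 13*l^4 + 15*l^3 + 265*l^2 - 436*l - 672
(3) = 2.52*r^3 + 6.82*r^2 - 4.63*r + 2.1
(4) = 6*n^3 + 15*n^2 - 15*n - 24
(5) = j^5 + 4*j^4 - 57*j^3 - 284*j^2 - 224*j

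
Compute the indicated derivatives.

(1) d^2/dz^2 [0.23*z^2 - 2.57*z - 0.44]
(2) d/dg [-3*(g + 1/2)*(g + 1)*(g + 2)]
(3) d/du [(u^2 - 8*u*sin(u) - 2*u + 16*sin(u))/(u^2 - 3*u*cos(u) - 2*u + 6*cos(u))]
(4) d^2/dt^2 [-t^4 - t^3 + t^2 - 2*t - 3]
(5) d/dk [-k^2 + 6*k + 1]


(1) = 0.460000000000000
(2) = -9*g^2 - 21*g - 21/2
(3) = (-3*u*sin(u) - 8*u*cos(u) + 8*sin(u) - 3*cos(u) + 24)/(u - 3*cos(u))^2
(4) = -12*t^2 - 6*t + 2
(5) = 6 - 2*k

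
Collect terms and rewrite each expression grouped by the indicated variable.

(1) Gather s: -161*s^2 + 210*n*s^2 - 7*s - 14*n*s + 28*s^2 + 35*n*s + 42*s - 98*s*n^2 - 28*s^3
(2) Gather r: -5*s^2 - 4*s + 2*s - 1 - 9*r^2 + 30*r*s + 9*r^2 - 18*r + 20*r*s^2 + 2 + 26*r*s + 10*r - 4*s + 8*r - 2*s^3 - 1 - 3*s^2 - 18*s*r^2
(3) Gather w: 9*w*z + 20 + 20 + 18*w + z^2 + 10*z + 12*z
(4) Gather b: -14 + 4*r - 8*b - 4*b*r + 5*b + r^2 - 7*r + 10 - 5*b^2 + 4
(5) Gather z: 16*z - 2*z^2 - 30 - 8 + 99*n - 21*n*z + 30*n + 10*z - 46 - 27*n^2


(1) = -28*s^3 + s^2*(210*n - 133) + s*(-98*n^2 + 21*n + 35)
(2) = -18*r^2*s + r*(20*s^2 + 56*s) - 2*s^3 - 8*s^2 - 6*s
(3) = w*(9*z + 18) + z^2 + 22*z + 40
(4) = -5*b^2 + b*(-4*r - 3) + r^2 - 3*r
(5) = -27*n^2 + 129*n - 2*z^2 + z*(26 - 21*n) - 84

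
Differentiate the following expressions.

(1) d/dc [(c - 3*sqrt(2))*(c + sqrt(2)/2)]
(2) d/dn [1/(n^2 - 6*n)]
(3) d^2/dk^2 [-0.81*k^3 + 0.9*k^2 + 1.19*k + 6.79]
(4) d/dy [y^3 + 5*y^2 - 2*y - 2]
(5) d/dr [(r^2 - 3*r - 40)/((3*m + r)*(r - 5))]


(1) = 2*c - 5*sqrt(2)/2
(2) = 2*(3 - n)/(n^2*(n - 6)^2)
(3) = 1.8 - 4.86*k
(4) = 3*y^2 + 10*y - 2
(5) = ((3*m + r)*(r - 5)*(2*r - 3) + (3*m + r)*(-r^2 + 3*r + 40) + (r - 5)*(-r^2 + 3*r + 40))/((3*m + r)^2*(r - 5)^2)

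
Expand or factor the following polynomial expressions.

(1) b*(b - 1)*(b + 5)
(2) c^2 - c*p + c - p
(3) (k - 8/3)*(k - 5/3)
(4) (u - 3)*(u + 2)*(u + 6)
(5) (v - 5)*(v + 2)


(1) = b^3 + 4*b^2 - 5*b
(2) = (c + 1)*(c - p)
(3) = k^2 - 13*k/3 + 40/9
(4) = u^3 + 5*u^2 - 12*u - 36
(5) = v^2 - 3*v - 10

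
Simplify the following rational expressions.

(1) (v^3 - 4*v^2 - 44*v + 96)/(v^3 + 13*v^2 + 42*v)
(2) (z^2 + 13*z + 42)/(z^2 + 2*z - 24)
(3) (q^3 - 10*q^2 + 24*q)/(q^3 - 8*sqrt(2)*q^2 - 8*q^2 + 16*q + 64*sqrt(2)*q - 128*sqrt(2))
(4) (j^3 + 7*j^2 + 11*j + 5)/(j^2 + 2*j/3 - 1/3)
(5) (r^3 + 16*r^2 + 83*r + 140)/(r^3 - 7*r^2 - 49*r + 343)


(1) = (v^2 - 10*v + 16)/(v^2 + 7*v)
(2) = (z + 7)/(z - 4)
(3) = (q^2 - 6*q)/(q^2 + q*(-8*sqrt(2) - 4) + 32*sqrt(2))
(4) = (3*j^2 + 18*j + 15)/(3*j - 1)
(5) = (r^2 + 9*r + 20)/(r^2 - 14*r + 49)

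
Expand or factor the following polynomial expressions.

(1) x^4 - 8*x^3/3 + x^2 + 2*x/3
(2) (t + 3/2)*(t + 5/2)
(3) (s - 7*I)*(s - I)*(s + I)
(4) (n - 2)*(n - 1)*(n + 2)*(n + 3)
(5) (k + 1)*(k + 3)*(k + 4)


(1) = x*(x - 2)*(x - 1)*(x + 1/3)
(2) = t^2 + 4*t + 15/4
(3) = s^3 - 7*I*s^2 + s - 7*I
(4) = n^4 + 2*n^3 - 7*n^2 - 8*n + 12
(5) = k^3 + 8*k^2 + 19*k + 12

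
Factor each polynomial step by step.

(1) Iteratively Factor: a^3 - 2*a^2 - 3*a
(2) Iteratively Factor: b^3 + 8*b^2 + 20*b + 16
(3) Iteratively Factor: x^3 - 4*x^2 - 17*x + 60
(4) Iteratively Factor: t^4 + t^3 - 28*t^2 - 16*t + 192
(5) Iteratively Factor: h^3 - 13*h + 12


(1) = (a)*(a^2 - 2*a - 3) = a*(a + 1)*(a - 3)
(2) = (b + 4)*(b^2 + 4*b + 4) = (b + 2)*(b + 4)*(b + 2)
(3) = (x - 5)*(x^2 + x - 12) = (x - 5)*(x + 4)*(x - 3)
(4) = (t + 4)*(t^3 - 3*t^2 - 16*t + 48) = (t - 3)*(t + 4)*(t^2 - 16) = (t - 4)*(t - 3)*(t + 4)*(t + 4)
(5) = (h - 1)*(h^2 + h - 12) = (h - 3)*(h - 1)*(h + 4)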